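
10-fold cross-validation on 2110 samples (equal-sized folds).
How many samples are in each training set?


Each validation fold has 2110/10 = 211 samples. Training set = 2110 - 211 = 1899.

1899


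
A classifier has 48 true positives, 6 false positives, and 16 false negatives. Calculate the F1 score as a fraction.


Precision = 48/54 = 8/9. Recall = 48/64 = 3/4. F1 = 2*P*R/(P+R) = 48/59.

48/59


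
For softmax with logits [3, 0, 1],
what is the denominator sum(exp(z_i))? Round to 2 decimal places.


Denom = e^3=20.0855 + e^0=1.0000 + e^1=2.7183. Sum = 23.8038, which rounds to 23.80.

23.80


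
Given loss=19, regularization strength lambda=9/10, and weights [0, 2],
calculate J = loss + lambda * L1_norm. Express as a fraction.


L1 norm = sum(|w|) = 2. J = 19 + 9/10 * 2 = 104/5.

104/5


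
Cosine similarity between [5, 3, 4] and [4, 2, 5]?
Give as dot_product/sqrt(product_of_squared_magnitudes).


dot = 46. |a|^2 = 50, |b|^2 = 45. cos = 46/sqrt(2250).

46/sqrt(2250)


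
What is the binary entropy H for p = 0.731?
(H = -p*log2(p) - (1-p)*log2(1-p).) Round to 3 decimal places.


H = -0.731*log2(0.731) - 0.269*log2(0.269) = 0.840.

0.840


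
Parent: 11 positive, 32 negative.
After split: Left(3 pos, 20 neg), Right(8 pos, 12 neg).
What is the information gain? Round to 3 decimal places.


H(parent) = 0.8204. H(left) = 0.5586, H(right) = 0.9710. Weighted = (23/43)*0.5586 + (20/43)*0.9710 = 0.7504. IG = 0.8204 - 0.7504 = 0.0700, which rounds to 0.070.

0.070


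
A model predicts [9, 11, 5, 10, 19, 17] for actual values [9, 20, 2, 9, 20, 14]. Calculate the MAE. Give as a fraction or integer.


MAE = (1/6) * (|9-9|=0 + |20-11|=9 + |2-5|=3 + |9-10|=1 + |20-19|=1 + |14-17|=3). Sum = 17. MAE = 17/6.

17/6


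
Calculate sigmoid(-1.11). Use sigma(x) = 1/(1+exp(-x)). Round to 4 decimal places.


sigma(-1.11) = 1/(1+e^(1.11)) = 1/(1+3.034358) = 1/4.034358 = 0.2479.

0.2479


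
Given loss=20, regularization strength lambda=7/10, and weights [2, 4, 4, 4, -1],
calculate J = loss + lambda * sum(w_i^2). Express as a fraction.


L2 sq norm = sum(w^2) = 53. J = 20 + 7/10 * 53 = 571/10.

571/10


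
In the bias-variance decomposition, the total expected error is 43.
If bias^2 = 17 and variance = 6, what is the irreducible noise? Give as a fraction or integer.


Total error = bias^2 + variance + irreducible noise. So irreducible noise = 43 - 17 - 6 = 20.

20


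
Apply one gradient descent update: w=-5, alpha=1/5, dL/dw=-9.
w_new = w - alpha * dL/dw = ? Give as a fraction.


w_new = -5 - 1/5 * -9 = -5 - -9/5 = -16/5.

-16/5


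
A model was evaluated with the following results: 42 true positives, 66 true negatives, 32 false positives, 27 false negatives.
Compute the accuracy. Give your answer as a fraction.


Accuracy = (TP + TN) / (TP + TN + FP + FN) = (42 + 66) / 167 = 108/167.

108/167


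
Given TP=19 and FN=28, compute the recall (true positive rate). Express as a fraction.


Recall = TP / (TP + FN) = 19 / 47 = 19/47.

19/47


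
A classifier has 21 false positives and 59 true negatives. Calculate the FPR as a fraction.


FPR = FP / (FP + TN) = 21 / 80 = 21/80.

21/80


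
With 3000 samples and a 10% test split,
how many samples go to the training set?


Test set = 3000 * 10% = 300. Training set = 3000 - 300 = 2700.

2700


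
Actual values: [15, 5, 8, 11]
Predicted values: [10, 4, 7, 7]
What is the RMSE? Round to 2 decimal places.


MSE = 10.7500. RMSE = sqrt(10.7500) = 3.28.

3.28


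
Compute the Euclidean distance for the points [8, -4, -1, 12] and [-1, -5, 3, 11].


d = sqrt(sum of squared differences). (8--1)^2=81, (-4--5)^2=1, (-1-3)^2=16, (12-11)^2=1. Sum = 99.

sqrt(99)


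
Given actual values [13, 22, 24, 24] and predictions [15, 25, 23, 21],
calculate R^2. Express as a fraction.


Mean(y) = 83/4. SS_res = 23. SS_tot = 331/4. R^2 = 1 - 23/(331/4) = 239/331.

239/331


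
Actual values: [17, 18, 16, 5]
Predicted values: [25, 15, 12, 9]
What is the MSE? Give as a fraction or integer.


MSE = (1/4) * ((17-25)^2=64 + (18-15)^2=9 + (16-12)^2=16 + (5-9)^2=16). Sum = 105. MSE = 105/4.

105/4


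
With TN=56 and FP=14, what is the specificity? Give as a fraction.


Specificity = TN / (TN + FP) = 56 / 70 = 4/5.

4/5


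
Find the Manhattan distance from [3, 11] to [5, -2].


d = sum of absolute differences: |3-5|=2 + |11--2|=13 = 15.

15


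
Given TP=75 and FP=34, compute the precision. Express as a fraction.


Precision = TP / (TP + FP) = 75 / 109 = 75/109.

75/109


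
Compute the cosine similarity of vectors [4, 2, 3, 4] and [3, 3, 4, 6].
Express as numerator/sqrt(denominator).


dot = 54. |a|^2 = 45, |b|^2 = 70. cos = 54/sqrt(3150).

54/sqrt(3150)


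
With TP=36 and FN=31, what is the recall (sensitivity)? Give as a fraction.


Recall = TP / (TP + FN) = 36 / 67 = 36/67.

36/67


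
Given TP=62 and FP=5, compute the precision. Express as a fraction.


Precision = TP / (TP + FP) = 62 / 67 = 62/67.

62/67


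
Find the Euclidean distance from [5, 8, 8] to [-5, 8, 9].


d = sqrt(sum of squared differences). (5--5)^2=100, (8-8)^2=0, (8-9)^2=1. Sum = 101.

sqrt(101)


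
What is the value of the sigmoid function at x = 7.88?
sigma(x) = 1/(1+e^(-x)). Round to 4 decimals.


sigma(7.88) = 1/(1+e^(-7.88)) = 1/(1+0.000378) = 1/1.000378 = 0.9996.

0.9996


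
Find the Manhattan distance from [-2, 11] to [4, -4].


d = sum of absolute differences: |-2-4|=6 + |11--4|=15 = 21.

21


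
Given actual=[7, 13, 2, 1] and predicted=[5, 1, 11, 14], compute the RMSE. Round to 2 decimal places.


MSE = 99.5000. RMSE = sqrt(99.5000) = 9.97.

9.97


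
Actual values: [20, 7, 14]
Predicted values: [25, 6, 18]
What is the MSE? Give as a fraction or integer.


MSE = (1/3) * ((20-25)^2=25 + (7-6)^2=1 + (14-18)^2=16). Sum = 42. MSE = 14.

14


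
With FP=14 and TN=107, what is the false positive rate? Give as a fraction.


FPR = FP / (FP + TN) = 14 / 121 = 14/121.

14/121


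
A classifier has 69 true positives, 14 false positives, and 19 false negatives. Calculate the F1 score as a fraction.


Precision = 69/83 = 69/83. Recall = 69/88 = 69/88. F1 = 2*P*R/(P+R) = 46/57.

46/57


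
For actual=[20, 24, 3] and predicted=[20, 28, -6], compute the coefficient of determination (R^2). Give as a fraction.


Mean(y) = 47/3. SS_res = 97. SS_tot = 746/3. R^2 = 1 - 97/(746/3) = 455/746.

455/746


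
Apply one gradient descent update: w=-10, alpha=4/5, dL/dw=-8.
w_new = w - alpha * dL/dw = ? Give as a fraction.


w_new = -10 - 4/5 * -8 = -10 - -32/5 = -18/5.

-18/5


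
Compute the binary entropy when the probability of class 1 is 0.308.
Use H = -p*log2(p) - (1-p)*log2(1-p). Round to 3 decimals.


H = -0.308*log2(0.308) - 0.692*log2(0.692) = 0.891.

0.891


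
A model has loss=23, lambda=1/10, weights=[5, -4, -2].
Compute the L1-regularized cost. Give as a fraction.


L1 norm = sum(|w|) = 11. J = 23 + 1/10 * 11 = 241/10.

241/10


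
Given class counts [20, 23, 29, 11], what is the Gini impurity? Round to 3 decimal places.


Total = 83. Proportions: 20/83, 23/83, 29/83, 11/83. sum(p_i^2) = 0.2745. Gini = 1 - 0.2745 = 0.7255, which rounds to 0.726.

0.726


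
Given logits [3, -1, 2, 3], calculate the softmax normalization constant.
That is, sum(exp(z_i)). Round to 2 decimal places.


Denom = e^3=20.0855 + e^-1=0.3679 + e^2=7.3891 + e^3=20.0855. Sum = 47.9280, which rounds to 47.93.

47.93


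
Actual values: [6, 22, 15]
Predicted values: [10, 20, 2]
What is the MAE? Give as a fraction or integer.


MAE = (1/3) * (|6-10|=4 + |22-20|=2 + |15-2|=13). Sum = 19. MAE = 19/3.

19/3


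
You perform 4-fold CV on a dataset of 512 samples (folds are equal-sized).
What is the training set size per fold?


Each validation fold has 512/4 = 128 samples. Training set = 512 - 128 = 384.

384


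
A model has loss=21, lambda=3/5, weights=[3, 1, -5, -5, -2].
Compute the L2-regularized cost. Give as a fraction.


L2 sq norm = sum(w^2) = 64. J = 21 + 3/5 * 64 = 297/5.

297/5


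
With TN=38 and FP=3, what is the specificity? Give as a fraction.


Specificity = TN / (TN + FP) = 38 / 41 = 38/41.

38/41


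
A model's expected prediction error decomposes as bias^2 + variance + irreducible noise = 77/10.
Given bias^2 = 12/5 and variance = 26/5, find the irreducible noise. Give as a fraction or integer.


Total error = bias^2 + variance + irreducible noise. So irreducible noise = 77/10 - 12/5 - 26/5 = 1/10.

1/10


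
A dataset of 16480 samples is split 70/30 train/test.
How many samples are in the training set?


Test set = 16480 * 30% = 4944. Training set = 16480 - 4944 = 11536.

11536


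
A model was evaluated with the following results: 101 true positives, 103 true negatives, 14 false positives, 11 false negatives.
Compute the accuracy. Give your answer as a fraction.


Accuracy = (TP + TN) / (TP + TN + FP + FN) = (101 + 103) / 229 = 204/229.

204/229


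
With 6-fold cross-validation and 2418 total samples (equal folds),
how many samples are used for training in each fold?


Each validation fold has 2418/6 = 403 samples. Training set = 2418 - 403 = 2015.

2015


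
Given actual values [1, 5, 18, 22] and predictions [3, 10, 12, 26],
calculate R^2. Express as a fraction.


Mean(y) = 23/2. SS_res = 81. SS_tot = 305. R^2 = 1 - 81/(305) = 224/305.

224/305


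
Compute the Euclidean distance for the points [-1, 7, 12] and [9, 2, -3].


d = sqrt(sum of squared differences). (-1-9)^2=100, (7-2)^2=25, (12--3)^2=225. Sum = 350.

sqrt(350)


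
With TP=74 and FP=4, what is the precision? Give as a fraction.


Precision = TP / (TP + FP) = 74 / 78 = 37/39.

37/39


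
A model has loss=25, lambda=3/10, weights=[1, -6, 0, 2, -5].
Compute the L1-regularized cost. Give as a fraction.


L1 norm = sum(|w|) = 14. J = 25 + 3/10 * 14 = 146/5.

146/5


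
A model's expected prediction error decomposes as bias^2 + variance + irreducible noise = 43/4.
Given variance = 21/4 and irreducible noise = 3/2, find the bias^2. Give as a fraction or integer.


Total error = bias^2 + variance + irreducible noise. So bias^2 = 43/4 - 21/4 - 3/2 = 4.

4


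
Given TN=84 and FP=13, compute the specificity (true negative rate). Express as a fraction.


Specificity = TN / (TN + FP) = 84 / 97 = 84/97.

84/97


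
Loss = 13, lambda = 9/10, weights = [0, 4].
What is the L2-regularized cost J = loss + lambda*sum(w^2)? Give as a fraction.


L2 sq norm = sum(w^2) = 16. J = 13 + 9/10 * 16 = 137/5.

137/5


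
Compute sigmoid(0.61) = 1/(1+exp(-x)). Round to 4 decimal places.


sigma(0.61) = 1/(1+e^(-0.61)) = 1/(1+0.543351) = 1/1.543351 = 0.6479.

0.6479


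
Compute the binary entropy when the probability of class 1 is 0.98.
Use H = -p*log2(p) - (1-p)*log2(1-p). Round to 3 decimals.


H = -0.98*log2(0.98) - 0.02*log2(0.02) = 0.141.

0.141


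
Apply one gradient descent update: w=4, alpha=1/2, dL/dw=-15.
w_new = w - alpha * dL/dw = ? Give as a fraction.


w_new = 4 - 1/2 * -15 = 4 - -15/2 = 23/2.

23/2


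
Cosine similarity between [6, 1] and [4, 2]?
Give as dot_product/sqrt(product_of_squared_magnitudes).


dot = 26. |a|^2 = 37, |b|^2 = 20. cos = 26/sqrt(740).

26/sqrt(740)


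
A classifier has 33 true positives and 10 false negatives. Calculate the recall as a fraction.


Recall = TP / (TP + FN) = 33 / 43 = 33/43.

33/43


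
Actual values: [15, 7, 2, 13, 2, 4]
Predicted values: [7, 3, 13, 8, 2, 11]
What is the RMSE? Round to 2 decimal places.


MSE = 45.8333. RMSE = sqrt(45.8333) = 6.77.

6.77


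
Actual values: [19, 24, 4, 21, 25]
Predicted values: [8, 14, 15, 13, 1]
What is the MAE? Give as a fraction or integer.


MAE = (1/5) * (|19-8|=11 + |24-14|=10 + |4-15|=11 + |21-13|=8 + |25-1|=24). Sum = 64. MAE = 64/5.

64/5


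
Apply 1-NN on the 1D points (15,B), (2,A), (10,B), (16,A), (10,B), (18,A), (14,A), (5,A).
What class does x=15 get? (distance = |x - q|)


Distances: |15-15|=0, |2-15|=13, |10-15|=5, |16-15|=1, |10-15|=5, |18-15|=3, |14-15|=1, |5-15|=10. 1 nearest: (15,B). Counts: {'B': 1}. Majority class: B.

B


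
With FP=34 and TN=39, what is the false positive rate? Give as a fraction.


FPR = FP / (FP + TN) = 34 / 73 = 34/73.

34/73


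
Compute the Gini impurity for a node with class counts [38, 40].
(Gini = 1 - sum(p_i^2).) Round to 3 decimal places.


Total = 78. Proportions: 38/78, 40/78. sum(p_i^2) = 0.5003. Gini = 1 - 0.5003 = 0.4997, which rounds to 0.500.

0.500


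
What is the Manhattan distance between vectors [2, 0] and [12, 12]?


d = sum of absolute differences: |2-12|=10 + |0-12|=12 = 22.

22


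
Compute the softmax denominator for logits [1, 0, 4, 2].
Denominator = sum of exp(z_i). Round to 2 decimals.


Denom = e^1=2.7183 + e^0=1.0000 + e^4=54.5982 + e^2=7.3891. Sum = 65.7056, which rounds to 65.71.

65.71


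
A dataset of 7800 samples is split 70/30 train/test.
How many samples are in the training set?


Test set = 7800 * 30% = 2340. Training set = 7800 - 2340 = 5460.

5460


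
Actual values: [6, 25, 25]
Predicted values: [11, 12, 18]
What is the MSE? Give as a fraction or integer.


MSE = (1/3) * ((6-11)^2=25 + (25-12)^2=169 + (25-18)^2=49). Sum = 243. MSE = 81.

81


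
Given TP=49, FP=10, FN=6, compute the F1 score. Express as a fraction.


Precision = 49/59 = 49/59. Recall = 49/55 = 49/55. F1 = 2*P*R/(P+R) = 49/57.

49/57


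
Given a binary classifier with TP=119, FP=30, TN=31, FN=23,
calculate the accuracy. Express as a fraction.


Accuracy = (TP + TN) / (TP + TN + FP + FN) = (119 + 31) / 203 = 150/203.

150/203


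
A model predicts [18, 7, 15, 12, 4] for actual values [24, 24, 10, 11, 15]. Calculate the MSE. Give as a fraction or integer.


MSE = (1/5) * ((24-18)^2=36 + (24-7)^2=289 + (10-15)^2=25 + (11-12)^2=1 + (15-4)^2=121). Sum = 472. MSE = 472/5.

472/5


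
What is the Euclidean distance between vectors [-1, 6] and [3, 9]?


d = sqrt(sum of squared differences). (-1-3)^2=16, (6-9)^2=9. Sum = 25.

5


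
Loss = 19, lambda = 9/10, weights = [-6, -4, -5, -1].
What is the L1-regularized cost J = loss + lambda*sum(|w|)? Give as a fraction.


L1 norm = sum(|w|) = 16. J = 19 + 9/10 * 16 = 167/5.

167/5


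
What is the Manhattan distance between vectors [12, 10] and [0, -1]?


d = sum of absolute differences: |12-0|=12 + |10--1|=11 = 23.

23


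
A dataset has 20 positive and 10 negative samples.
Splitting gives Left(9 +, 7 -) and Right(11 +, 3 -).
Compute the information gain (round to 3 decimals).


H(parent) = 0.9183. H(left) = 0.9887, H(right) = 0.7496. Weighted = (16/30)*0.9887 + (14/30)*0.7496 = 0.8771. IG = 0.9183 - 0.8771 = 0.0412, which rounds to 0.041.

0.041


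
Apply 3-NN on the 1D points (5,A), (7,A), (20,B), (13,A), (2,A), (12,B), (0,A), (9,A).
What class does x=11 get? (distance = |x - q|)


Distances: |5-11|=6, |7-11|=4, |20-11|=9, |13-11|=2, |2-11|=9, |12-11|=1, |0-11|=11, |9-11|=2. 3 nearest: (12,B), (13,A), (9,A). Counts: {'B': 1, 'A': 2}. Majority class: A.

A


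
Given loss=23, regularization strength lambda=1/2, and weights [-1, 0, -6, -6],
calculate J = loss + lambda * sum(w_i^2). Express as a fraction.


L2 sq norm = sum(w^2) = 73. J = 23 + 1/2 * 73 = 119/2.

119/2


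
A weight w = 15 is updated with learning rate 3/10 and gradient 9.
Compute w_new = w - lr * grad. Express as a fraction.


w_new = 15 - 3/10 * 9 = 15 - 27/10 = 123/10.

123/10


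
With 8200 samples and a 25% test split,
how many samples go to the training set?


Test set = 8200 * 25% = 2050. Training set = 8200 - 2050 = 6150.

6150


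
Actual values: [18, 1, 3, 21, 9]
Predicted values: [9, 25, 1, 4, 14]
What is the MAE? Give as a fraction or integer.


MAE = (1/5) * (|18-9|=9 + |1-25|=24 + |3-1|=2 + |21-4|=17 + |9-14|=5). Sum = 57. MAE = 57/5.

57/5


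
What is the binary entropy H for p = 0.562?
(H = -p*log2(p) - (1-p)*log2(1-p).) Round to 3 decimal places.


H = -0.562*log2(0.562) - 0.438*log2(0.438) = 0.989.

0.989


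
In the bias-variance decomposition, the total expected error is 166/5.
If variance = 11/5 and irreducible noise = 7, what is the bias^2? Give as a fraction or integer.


Total error = bias^2 + variance + irreducible noise. So bias^2 = 166/5 - 11/5 - 7 = 24.

24


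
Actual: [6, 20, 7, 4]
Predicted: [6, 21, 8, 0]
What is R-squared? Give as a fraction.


Mean(y) = 37/4. SS_res = 18. SS_tot = 635/4. R^2 = 1 - 18/(635/4) = 563/635.

563/635


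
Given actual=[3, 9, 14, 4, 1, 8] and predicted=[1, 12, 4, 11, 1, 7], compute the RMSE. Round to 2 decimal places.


MSE = 27.1667. RMSE = sqrt(27.1667) = 5.21.

5.21


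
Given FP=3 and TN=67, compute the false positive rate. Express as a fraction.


FPR = FP / (FP + TN) = 3 / 70 = 3/70.

3/70


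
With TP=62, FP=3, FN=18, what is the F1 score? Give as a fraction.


Precision = 62/65 = 62/65. Recall = 62/80 = 31/40. F1 = 2*P*R/(P+R) = 124/145.

124/145


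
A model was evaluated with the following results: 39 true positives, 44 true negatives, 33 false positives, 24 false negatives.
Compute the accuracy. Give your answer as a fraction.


Accuracy = (TP + TN) / (TP + TN + FP + FN) = (39 + 44) / 140 = 83/140.

83/140


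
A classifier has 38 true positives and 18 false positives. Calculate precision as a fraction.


Precision = TP / (TP + FP) = 38 / 56 = 19/28.

19/28


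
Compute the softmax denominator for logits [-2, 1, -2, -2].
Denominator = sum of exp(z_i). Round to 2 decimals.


Denom = e^-2=0.1353 + e^1=2.7183 + e^-2=0.1353 + e^-2=0.1353. Sum = 3.1242, which rounds to 3.12.

3.12


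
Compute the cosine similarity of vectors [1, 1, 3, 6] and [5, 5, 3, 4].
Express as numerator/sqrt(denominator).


dot = 43. |a|^2 = 47, |b|^2 = 75. cos = 43/sqrt(3525).

43/sqrt(3525)


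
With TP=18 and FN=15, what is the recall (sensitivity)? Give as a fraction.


Recall = TP / (TP + FN) = 18 / 33 = 6/11.

6/11


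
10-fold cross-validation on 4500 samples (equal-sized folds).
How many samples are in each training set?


Each validation fold has 4500/10 = 450 samples. Training set = 4500 - 450 = 4050.

4050


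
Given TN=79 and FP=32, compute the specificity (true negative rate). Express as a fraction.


Specificity = TN / (TN + FP) = 79 / 111 = 79/111.

79/111


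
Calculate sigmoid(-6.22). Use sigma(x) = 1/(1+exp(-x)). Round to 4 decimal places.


sigma(-6.22) = 1/(1+e^(6.22)) = 1/(1+502.703232) = 1/503.703232 = 0.0020.

0.0020


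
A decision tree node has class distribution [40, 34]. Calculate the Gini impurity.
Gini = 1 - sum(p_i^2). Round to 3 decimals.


Total = 74. Proportions: 40/74, 34/74. sum(p_i^2) = 0.5033. Gini = 1 - 0.5033 = 0.4967, which rounds to 0.497.

0.497


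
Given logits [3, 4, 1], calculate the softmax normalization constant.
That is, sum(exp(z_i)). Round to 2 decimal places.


Denom = e^3=20.0855 + e^4=54.5982 + e^1=2.7183. Sum = 77.4020, which rounds to 77.40.

77.40


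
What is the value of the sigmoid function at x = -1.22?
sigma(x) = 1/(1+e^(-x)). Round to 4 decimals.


sigma(-1.22) = 1/(1+e^(1.22)) = 1/(1+3.387188) = 1/4.387188 = 0.2279.

0.2279


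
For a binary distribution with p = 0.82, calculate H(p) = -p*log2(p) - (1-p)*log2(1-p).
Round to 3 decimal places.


H = -0.82*log2(0.82) - 0.18*log2(0.18) = 0.680.

0.680


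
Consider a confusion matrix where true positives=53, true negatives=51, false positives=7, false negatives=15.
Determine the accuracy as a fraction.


Accuracy = (TP + TN) / (TP + TN + FP + FN) = (53 + 51) / 126 = 52/63.

52/63


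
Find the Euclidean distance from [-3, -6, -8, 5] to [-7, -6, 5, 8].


d = sqrt(sum of squared differences). (-3--7)^2=16, (-6--6)^2=0, (-8-5)^2=169, (5-8)^2=9. Sum = 194.

sqrt(194)


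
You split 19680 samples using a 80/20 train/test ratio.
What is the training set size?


Test set = 19680 * 20% = 3936. Training set = 19680 - 3936 = 15744.

15744


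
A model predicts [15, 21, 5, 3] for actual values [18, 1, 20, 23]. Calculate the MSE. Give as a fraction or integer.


MSE = (1/4) * ((18-15)^2=9 + (1-21)^2=400 + (20-5)^2=225 + (23-3)^2=400). Sum = 1034. MSE = 517/2.

517/2


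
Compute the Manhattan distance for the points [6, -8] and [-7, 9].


d = sum of absolute differences: |6--7|=13 + |-8-9|=17 = 30.

30


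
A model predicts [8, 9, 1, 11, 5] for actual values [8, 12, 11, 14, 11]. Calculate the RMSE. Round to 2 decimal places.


MSE = 30.8000. RMSE = sqrt(30.8000) = 5.55.

5.55


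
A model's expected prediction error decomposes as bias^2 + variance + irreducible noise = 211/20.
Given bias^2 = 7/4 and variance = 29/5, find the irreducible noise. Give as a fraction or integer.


Total error = bias^2 + variance + irreducible noise. So irreducible noise = 211/20 - 7/4 - 29/5 = 3.

3


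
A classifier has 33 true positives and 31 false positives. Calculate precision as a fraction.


Precision = TP / (TP + FP) = 33 / 64 = 33/64.

33/64


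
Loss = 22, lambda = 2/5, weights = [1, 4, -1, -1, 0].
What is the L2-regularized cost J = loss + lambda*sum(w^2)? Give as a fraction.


L2 sq norm = sum(w^2) = 19. J = 22 + 2/5 * 19 = 148/5.

148/5


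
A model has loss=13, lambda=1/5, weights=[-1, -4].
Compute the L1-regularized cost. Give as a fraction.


L1 norm = sum(|w|) = 5. J = 13 + 1/5 * 5 = 14.

14


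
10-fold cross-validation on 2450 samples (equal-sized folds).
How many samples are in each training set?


Each validation fold has 2450/10 = 245 samples. Training set = 2450 - 245 = 2205.

2205


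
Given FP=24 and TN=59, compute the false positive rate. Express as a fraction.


FPR = FP / (FP + TN) = 24 / 83 = 24/83.

24/83


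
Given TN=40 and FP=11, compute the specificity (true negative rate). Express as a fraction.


Specificity = TN / (TN + FP) = 40 / 51 = 40/51.

40/51


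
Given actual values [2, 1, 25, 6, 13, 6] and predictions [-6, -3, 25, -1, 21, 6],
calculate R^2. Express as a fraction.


Mean(y) = 53/6. SS_res = 193. SS_tot = 2417/6. R^2 = 1 - 193/(2417/6) = 1259/2417.

1259/2417


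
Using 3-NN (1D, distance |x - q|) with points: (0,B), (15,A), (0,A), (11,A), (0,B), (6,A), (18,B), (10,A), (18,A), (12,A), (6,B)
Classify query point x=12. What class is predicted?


Distances: |0-12|=12, |15-12|=3, |0-12|=12, |11-12|=1, |0-12|=12, |6-12|=6, |18-12|=6, |10-12|=2, |18-12|=6, |12-12|=0, |6-12|=6. 3 nearest: (12,A), (11,A), (10,A). Counts: {'A': 3}. Majority class: A.

A


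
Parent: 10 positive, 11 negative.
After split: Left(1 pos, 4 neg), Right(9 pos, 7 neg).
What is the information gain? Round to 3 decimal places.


H(parent) = 0.9984. H(left) = 0.7219, H(right) = 0.9887. Weighted = (5/21)*0.7219 + (16/21)*0.9887 = 0.9252. IG = 0.9984 - 0.9252 = 0.0732, which rounds to 0.073.

0.073


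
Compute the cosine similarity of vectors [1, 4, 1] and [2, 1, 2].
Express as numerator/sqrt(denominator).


dot = 8. |a|^2 = 18, |b|^2 = 9. cos = 8/sqrt(162).

8/sqrt(162)


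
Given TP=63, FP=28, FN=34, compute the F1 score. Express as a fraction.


Precision = 63/91 = 9/13. Recall = 63/97 = 63/97. F1 = 2*P*R/(P+R) = 63/94.

63/94


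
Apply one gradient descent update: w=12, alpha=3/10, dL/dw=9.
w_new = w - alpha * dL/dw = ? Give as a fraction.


w_new = 12 - 3/10 * 9 = 12 - 27/10 = 93/10.

93/10


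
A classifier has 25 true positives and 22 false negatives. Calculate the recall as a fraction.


Recall = TP / (TP + FN) = 25 / 47 = 25/47.

25/47


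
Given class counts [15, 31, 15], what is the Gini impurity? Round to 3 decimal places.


Total = 61. Proportions: 15/61, 31/61, 15/61. sum(p_i^2) = 0.3792. Gini = 1 - 0.3792 = 0.6208, which rounds to 0.621.

0.621


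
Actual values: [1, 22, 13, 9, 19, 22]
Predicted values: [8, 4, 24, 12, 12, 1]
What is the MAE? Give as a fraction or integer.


MAE = (1/6) * (|1-8|=7 + |22-4|=18 + |13-24|=11 + |9-12|=3 + |19-12|=7 + |22-1|=21). Sum = 67. MAE = 67/6.

67/6


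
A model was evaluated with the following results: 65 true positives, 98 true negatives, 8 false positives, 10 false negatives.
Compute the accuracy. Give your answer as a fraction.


Accuracy = (TP + TN) / (TP + TN + FP + FN) = (65 + 98) / 181 = 163/181.

163/181


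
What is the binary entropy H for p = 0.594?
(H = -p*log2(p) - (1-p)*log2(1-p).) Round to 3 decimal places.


H = -0.594*log2(0.594) - 0.406*log2(0.406) = 0.974.

0.974


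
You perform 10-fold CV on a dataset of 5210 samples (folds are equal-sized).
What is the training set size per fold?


Each validation fold has 5210/10 = 521 samples. Training set = 5210 - 521 = 4689.

4689


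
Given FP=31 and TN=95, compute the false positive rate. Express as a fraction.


FPR = FP / (FP + TN) = 31 / 126 = 31/126.

31/126


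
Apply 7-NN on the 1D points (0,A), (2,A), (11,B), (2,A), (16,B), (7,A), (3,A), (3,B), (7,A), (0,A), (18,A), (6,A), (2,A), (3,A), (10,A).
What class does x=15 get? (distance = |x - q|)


Distances: |0-15|=15, |2-15|=13, |11-15|=4, |2-15|=13, |16-15|=1, |7-15|=8, |3-15|=12, |3-15|=12, |7-15|=8, |0-15|=15, |18-15|=3, |6-15|=9, |2-15|=13, |3-15|=12, |10-15|=5. 7 nearest: (16,B), (18,A), (11,B), (10,A), (7,A), (7,A), (6,A). Counts: {'B': 2, 'A': 5}. Majority class: A.

A


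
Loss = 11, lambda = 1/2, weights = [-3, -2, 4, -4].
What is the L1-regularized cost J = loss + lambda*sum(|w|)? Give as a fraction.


L1 norm = sum(|w|) = 13. J = 11 + 1/2 * 13 = 35/2.

35/2


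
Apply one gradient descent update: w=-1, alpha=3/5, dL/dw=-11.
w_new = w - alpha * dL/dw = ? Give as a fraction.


w_new = -1 - 3/5 * -11 = -1 - -33/5 = 28/5.

28/5


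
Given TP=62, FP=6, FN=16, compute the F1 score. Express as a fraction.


Precision = 62/68 = 31/34. Recall = 62/78 = 31/39. F1 = 2*P*R/(P+R) = 62/73.

62/73


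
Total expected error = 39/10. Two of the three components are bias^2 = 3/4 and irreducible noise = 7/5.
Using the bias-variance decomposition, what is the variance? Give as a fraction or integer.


Total error = bias^2 + variance + irreducible noise. So variance = 39/10 - 3/4 - 7/5 = 7/4.

7/4


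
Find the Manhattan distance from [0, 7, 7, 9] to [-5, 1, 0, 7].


d = sum of absolute differences: |0--5|=5 + |7-1|=6 + |7-0|=7 + |9-7|=2 = 20.

20


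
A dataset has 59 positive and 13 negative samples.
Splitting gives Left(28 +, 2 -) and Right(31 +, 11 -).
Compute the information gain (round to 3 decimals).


H(parent) = 0.6813. H(left) = 0.3534, H(right) = 0.8296. Weighted = (30/72)*0.3534 + (42/72)*0.8296 = 0.6312. IG = 0.6813 - 0.6312 = 0.0501, which rounds to 0.050.

0.050


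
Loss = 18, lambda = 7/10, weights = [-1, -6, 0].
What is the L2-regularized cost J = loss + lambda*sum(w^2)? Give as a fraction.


L2 sq norm = sum(w^2) = 37. J = 18 + 7/10 * 37 = 439/10.

439/10


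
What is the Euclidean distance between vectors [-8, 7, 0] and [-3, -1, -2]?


d = sqrt(sum of squared differences). (-8--3)^2=25, (7--1)^2=64, (0--2)^2=4. Sum = 93.

sqrt(93)


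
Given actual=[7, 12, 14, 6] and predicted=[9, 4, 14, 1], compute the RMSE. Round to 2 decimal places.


MSE = 23.2500. RMSE = sqrt(23.2500) = 4.82.

4.82


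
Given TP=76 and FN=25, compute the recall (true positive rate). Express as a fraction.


Recall = TP / (TP + FN) = 76 / 101 = 76/101.

76/101


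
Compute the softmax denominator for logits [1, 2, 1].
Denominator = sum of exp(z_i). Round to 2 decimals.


Denom = e^1=2.7183 + e^2=7.3891 + e^1=2.7183. Sum = 12.8257, which rounds to 12.83.

12.83


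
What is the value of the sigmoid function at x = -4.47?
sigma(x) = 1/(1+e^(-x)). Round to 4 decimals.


sigma(-4.47) = 1/(1+e^(4.47)) = 1/(1+87.356723) = 1/88.356723 = 0.0113.

0.0113


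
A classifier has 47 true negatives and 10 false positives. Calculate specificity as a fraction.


Specificity = TN / (TN + FP) = 47 / 57 = 47/57.

47/57


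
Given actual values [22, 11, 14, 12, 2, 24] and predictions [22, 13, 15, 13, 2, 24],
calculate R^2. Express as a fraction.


Mean(y) = 85/6. SS_res = 6. SS_tot = 1925/6. R^2 = 1 - 6/(1925/6) = 1889/1925.

1889/1925


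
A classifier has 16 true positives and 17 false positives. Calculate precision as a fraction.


Precision = TP / (TP + FP) = 16 / 33 = 16/33.

16/33


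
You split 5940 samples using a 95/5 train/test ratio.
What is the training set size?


Test set = 5940 * 5% = 297. Training set = 5940 - 297 = 5643.

5643


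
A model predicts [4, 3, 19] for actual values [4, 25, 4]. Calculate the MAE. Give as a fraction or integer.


MAE = (1/3) * (|4-4|=0 + |25-3|=22 + |4-19|=15). Sum = 37. MAE = 37/3.

37/3


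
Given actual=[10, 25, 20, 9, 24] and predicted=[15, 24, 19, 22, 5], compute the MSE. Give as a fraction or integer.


MSE = (1/5) * ((10-15)^2=25 + (25-24)^2=1 + (20-19)^2=1 + (9-22)^2=169 + (24-5)^2=361). Sum = 557. MSE = 557/5.

557/5


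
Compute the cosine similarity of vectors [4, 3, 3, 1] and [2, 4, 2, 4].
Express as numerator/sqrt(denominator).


dot = 30. |a|^2 = 35, |b|^2 = 40. cos = 30/sqrt(1400).

30/sqrt(1400)


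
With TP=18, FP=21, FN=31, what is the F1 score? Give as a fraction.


Precision = 18/39 = 6/13. Recall = 18/49 = 18/49. F1 = 2*P*R/(P+R) = 9/22.

9/22


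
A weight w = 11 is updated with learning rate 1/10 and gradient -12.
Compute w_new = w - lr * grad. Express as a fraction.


w_new = 11 - 1/10 * -12 = 11 - -6/5 = 61/5.

61/5


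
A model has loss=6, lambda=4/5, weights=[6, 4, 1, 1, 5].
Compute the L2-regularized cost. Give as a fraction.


L2 sq norm = sum(w^2) = 79. J = 6 + 4/5 * 79 = 346/5.

346/5


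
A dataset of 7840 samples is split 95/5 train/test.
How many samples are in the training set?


Test set = 7840 * 5% = 392. Training set = 7840 - 392 = 7448.

7448


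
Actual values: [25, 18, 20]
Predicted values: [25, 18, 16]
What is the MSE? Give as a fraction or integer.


MSE = (1/3) * ((25-25)^2=0 + (18-18)^2=0 + (20-16)^2=16). Sum = 16. MSE = 16/3.

16/3


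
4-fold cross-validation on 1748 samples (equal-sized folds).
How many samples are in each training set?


Each validation fold has 1748/4 = 437 samples. Training set = 1748 - 437 = 1311.

1311


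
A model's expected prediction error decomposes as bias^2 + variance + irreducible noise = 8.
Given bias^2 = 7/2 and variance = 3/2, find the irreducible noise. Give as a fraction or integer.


Total error = bias^2 + variance + irreducible noise. So irreducible noise = 8 - 7/2 - 3/2 = 3.

3


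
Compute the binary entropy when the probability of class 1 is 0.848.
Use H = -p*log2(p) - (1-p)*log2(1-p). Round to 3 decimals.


H = -0.848*log2(0.848) - 0.152*log2(0.152) = 0.615.

0.615


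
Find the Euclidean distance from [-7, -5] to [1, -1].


d = sqrt(sum of squared differences). (-7-1)^2=64, (-5--1)^2=16. Sum = 80.

sqrt(80)


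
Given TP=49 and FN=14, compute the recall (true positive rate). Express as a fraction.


Recall = TP / (TP + FN) = 49 / 63 = 7/9.

7/9


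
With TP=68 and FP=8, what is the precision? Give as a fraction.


Precision = TP / (TP + FP) = 68 / 76 = 17/19.

17/19


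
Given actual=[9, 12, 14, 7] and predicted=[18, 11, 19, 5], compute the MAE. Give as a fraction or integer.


MAE = (1/4) * (|9-18|=9 + |12-11|=1 + |14-19|=5 + |7-5|=2). Sum = 17. MAE = 17/4.

17/4


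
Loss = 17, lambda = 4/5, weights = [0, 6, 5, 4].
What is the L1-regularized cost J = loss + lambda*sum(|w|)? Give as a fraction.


L1 norm = sum(|w|) = 15. J = 17 + 4/5 * 15 = 29.

29


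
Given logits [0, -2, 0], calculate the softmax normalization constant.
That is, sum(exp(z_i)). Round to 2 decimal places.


Denom = e^0=1.0000 + e^-2=0.1353 + e^0=1.0000. Sum = 2.1353, which rounds to 2.14.

2.14


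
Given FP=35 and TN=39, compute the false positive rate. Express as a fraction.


FPR = FP / (FP + TN) = 35 / 74 = 35/74.

35/74


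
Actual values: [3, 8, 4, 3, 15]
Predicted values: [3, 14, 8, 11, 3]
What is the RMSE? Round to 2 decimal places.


MSE = 52.0000. RMSE = sqrt(52.0000) = 7.21.

7.21


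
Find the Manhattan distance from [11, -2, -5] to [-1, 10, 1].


d = sum of absolute differences: |11--1|=12 + |-2-10|=12 + |-5-1|=6 = 30.

30


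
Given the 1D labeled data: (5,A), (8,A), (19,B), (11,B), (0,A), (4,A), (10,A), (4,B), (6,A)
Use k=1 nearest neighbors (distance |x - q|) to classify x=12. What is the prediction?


Distances: |5-12|=7, |8-12|=4, |19-12|=7, |11-12|=1, |0-12|=12, |4-12|=8, |10-12|=2, |4-12|=8, |6-12|=6. 1 nearest: (11,B). Counts: {'B': 1}. Majority class: B.

B


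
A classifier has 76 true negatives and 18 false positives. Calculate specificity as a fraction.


Specificity = TN / (TN + FP) = 76 / 94 = 38/47.

38/47


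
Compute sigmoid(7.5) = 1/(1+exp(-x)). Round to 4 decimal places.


sigma(7.5) = 1/(1+e^(-7.5)) = 1/(1+0.000553) = 1/1.000553 = 0.9994.

0.9994


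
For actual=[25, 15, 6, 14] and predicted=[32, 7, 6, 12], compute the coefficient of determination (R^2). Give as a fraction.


Mean(y) = 15. SS_res = 117. SS_tot = 182. R^2 = 1 - 117/(182) = 5/14.

5/14


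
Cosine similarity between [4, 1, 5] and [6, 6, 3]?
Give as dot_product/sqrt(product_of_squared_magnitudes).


dot = 45. |a|^2 = 42, |b|^2 = 81. cos = 45/sqrt(3402).

45/sqrt(3402)


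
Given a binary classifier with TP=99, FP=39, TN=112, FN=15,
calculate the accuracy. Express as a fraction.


Accuracy = (TP + TN) / (TP + TN + FP + FN) = (99 + 112) / 265 = 211/265.

211/265


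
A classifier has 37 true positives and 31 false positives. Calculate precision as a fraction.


Precision = TP / (TP + FP) = 37 / 68 = 37/68.

37/68


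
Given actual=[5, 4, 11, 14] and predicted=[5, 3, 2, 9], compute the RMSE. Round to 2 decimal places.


MSE = 26.7500. RMSE = sqrt(26.7500) = 5.17.

5.17


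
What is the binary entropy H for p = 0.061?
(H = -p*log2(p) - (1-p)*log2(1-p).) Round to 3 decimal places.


H = -0.061*log2(0.061) - 0.939*log2(0.939) = 0.331.

0.331


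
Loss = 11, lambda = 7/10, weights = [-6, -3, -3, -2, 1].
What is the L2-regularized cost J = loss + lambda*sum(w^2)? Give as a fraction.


L2 sq norm = sum(w^2) = 59. J = 11 + 7/10 * 59 = 523/10.

523/10


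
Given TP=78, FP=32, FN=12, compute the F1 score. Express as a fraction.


Precision = 78/110 = 39/55. Recall = 78/90 = 13/15. F1 = 2*P*R/(P+R) = 39/50.

39/50


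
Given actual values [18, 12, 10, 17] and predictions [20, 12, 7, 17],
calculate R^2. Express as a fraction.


Mean(y) = 57/4. SS_res = 13. SS_tot = 179/4. R^2 = 1 - 13/(179/4) = 127/179.

127/179


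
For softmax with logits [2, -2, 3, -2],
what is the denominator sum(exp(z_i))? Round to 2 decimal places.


Denom = e^2=7.3891 + e^-2=0.1353 + e^3=20.0855 + e^-2=0.1353. Sum = 27.7452, which rounds to 27.75.

27.75


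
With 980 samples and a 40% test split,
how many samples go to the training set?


Test set = 980 * 40% = 392. Training set = 980 - 392 = 588.

588


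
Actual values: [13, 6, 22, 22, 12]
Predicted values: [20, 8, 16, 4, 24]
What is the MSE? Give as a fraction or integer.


MSE = (1/5) * ((13-20)^2=49 + (6-8)^2=4 + (22-16)^2=36 + (22-4)^2=324 + (12-24)^2=144). Sum = 557. MSE = 557/5.

557/5


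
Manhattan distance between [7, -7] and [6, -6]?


d = sum of absolute differences: |7-6|=1 + |-7--6|=1 = 2.

2


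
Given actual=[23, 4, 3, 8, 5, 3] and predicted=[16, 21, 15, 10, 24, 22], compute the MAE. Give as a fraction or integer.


MAE = (1/6) * (|23-16|=7 + |4-21|=17 + |3-15|=12 + |8-10|=2 + |5-24|=19 + |3-22|=19). Sum = 76. MAE = 38/3.

38/3


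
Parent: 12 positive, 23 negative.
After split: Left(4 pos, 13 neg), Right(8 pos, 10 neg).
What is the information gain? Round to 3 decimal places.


H(parent) = 0.9275. H(left) = 0.7871, H(right) = 0.9911. Weighted = (17/35)*0.7871 + (18/35)*0.9911 = 0.8920. IG = 0.9275 - 0.8920 = 0.0355, which rounds to 0.036.

0.036


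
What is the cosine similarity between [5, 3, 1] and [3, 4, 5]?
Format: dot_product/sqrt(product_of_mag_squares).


dot = 32. |a|^2 = 35, |b|^2 = 50. cos = 32/sqrt(1750).

32/sqrt(1750)


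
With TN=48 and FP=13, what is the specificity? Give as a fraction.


Specificity = TN / (TN + FP) = 48 / 61 = 48/61.

48/61


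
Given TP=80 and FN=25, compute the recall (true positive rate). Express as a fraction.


Recall = TP / (TP + FN) = 80 / 105 = 16/21.

16/21


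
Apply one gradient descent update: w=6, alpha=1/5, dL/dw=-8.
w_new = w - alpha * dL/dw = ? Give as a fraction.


w_new = 6 - 1/5 * -8 = 6 - -8/5 = 38/5.

38/5


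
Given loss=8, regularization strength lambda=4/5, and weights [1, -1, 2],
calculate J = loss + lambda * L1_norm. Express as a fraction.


L1 norm = sum(|w|) = 4. J = 8 + 4/5 * 4 = 56/5.

56/5


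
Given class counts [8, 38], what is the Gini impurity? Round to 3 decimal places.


Total = 46. Proportions: 8/46, 38/46. sum(p_i^2) = 0.7127. Gini = 1 - 0.7127 = 0.2873, which rounds to 0.287.

0.287


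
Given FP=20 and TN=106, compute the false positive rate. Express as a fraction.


FPR = FP / (FP + TN) = 20 / 126 = 10/63.

10/63


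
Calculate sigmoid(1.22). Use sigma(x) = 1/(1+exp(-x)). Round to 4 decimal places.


sigma(1.22) = 1/(1+e^(-1.22)) = 1/(1+0.295230) = 1/1.295230 = 0.7721.

0.7721


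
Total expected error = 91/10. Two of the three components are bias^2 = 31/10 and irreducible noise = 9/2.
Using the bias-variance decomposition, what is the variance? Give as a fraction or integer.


Total error = bias^2 + variance + irreducible noise. So variance = 91/10 - 31/10 - 9/2 = 3/2.

3/2


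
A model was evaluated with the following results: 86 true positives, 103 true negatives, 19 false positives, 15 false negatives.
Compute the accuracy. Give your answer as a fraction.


Accuracy = (TP + TN) / (TP + TN + FP + FN) = (86 + 103) / 223 = 189/223.

189/223


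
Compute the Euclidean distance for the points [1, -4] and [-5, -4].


d = sqrt(sum of squared differences). (1--5)^2=36, (-4--4)^2=0. Sum = 36.

6


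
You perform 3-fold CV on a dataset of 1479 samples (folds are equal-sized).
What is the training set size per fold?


Each validation fold has 1479/3 = 493 samples. Training set = 1479 - 493 = 986.

986


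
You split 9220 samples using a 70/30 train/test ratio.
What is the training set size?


Test set = 9220 * 30% = 2766. Training set = 9220 - 2766 = 6454.

6454


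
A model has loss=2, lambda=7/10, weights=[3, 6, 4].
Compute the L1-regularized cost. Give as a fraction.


L1 norm = sum(|w|) = 13. J = 2 + 7/10 * 13 = 111/10.

111/10


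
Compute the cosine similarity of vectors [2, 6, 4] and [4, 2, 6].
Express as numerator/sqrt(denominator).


dot = 44. |a|^2 = 56, |b|^2 = 56. cos = 44/sqrt(3136).

44/sqrt(3136)


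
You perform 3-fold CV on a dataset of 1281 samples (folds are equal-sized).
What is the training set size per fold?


Each validation fold has 1281/3 = 427 samples. Training set = 1281 - 427 = 854.

854


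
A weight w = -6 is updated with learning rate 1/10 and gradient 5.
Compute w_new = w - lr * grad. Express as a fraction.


w_new = -6 - 1/10 * 5 = -6 - 1/2 = -13/2.

-13/2


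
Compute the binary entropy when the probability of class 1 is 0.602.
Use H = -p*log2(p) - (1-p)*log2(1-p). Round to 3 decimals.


H = -0.602*log2(0.602) - 0.398*log2(0.398) = 0.970.

0.970


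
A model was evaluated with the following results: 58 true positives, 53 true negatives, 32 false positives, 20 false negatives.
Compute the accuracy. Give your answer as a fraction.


Accuracy = (TP + TN) / (TP + TN + FP + FN) = (58 + 53) / 163 = 111/163.

111/163
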